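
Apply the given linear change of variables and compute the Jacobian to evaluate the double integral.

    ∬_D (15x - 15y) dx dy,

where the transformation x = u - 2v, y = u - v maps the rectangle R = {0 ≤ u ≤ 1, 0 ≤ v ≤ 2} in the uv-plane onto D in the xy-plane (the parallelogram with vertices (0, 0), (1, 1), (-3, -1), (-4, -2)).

Compute the Jacobian determinant of (x, y) with respect to (u, v):

    ∂(x,y)/∂(u,v) = | 1  -2 | = (1)(-1) - (-2)(1) = 1.
                   | 1  -1 |

Its absolute value is |J| = 1 (the area scaling factor).

Substituting x = u - 2v, y = u - v into the integrand,

    15x - 15y → -15v,

so the integral becomes

    ∬_R (-15v) · |J| du dv = ∫_0^1 ∫_0^2 (-15v) dv du.

Inner (v): -30.
Outer (u): -30.

Therefore ∬_D (15x - 15y) dx dy = -30.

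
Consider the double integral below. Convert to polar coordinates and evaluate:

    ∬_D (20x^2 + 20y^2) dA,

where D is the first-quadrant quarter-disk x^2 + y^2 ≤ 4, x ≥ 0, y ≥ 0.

The region D is 0 ≤ r ≤ 2, 0 ≤ θ ≤ π/2 in polar coordinates, where x = r cos(θ), y = r sin(θ), and dA = r dr dθ.

Under the substitution, the integrand becomes 20r^2, so

    ∬_D (20x^2 + 20y^2) dA = ∫_{0}^{π/2} ∫_{0}^{2} (20r^2) · r dr dθ.

Inner integral (in r): ∫_{0}^{2} (20r^2) · r dr = 80.

Outer integral (in θ): ∫_{0}^{π/2} (80) dθ = 40π.

Therefore ∬_D (20x^2 + 20y^2) dA = 40π.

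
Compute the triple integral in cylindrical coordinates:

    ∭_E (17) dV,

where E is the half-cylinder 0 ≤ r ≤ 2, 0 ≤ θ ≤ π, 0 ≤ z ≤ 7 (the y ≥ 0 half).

In cylindrical coordinates, x = r cos(θ), y = r sin(θ), z = z, and dV = r dr dθ dz.

The integrand becomes 17, so

    ∭_E (17) dV = ∫_{0}^{π} ∫_{0}^{2} ∫_{0}^{7} (17) · r dz dr dθ.

Inner (z): 119r.
Middle (r from 0 to 2): 238.
Outer (θ): 238π.

Therefore the triple integral equals 238π.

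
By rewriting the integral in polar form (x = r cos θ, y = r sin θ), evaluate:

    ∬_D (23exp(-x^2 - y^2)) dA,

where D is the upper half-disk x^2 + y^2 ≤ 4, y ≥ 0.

The region D is 0 ≤ r ≤ 2, 0 ≤ θ ≤ π in polar coordinates, where x = r cos(θ), y = r sin(θ), and dA = r dr dθ.

Under the substitution, the integrand becomes 23exp(-r^2), so

    ∬_D (23exp(-x^2 - y^2)) dA = ∫_{0}^{π} ∫_{0}^{2} (23exp(-r^2)) · r dr dθ.

Inner integral (in r): ∫_{0}^{2} (23exp(-r^2)) · r dr = 23/2 - 23exp(-4)/2.

Outer integral (in θ): ∫_{0}^{π} (23/2 - 23exp(-4)/2) dθ = -23π (1 - exp(4))exp(-4)/2.

Therefore ∬_D (23exp(-x^2 - y^2)) dA = -23π (1 - exp(4))exp(-4)/2.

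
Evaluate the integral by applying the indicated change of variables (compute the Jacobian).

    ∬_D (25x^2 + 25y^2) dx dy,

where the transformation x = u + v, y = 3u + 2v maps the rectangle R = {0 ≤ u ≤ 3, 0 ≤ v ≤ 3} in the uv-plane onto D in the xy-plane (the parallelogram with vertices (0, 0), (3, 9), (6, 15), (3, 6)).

Compute the Jacobian determinant of (x, y) with respect to (u, v):

    ∂(x,y)/∂(u,v) = | 1  1 | = (1)(2) - (1)(3) = -1.
                   | 3  2 |

Its absolute value is |J| = 1 (the area scaling factor).

Substituting x = u + v, y = 3u + 2v into the integrand,

    25x^2 + 25y^2 → 250u^2 + 350u v + 125v^2,

so the integral becomes

    ∬_R (250u^2 + 350u v + 125v^2) · |J| du dv = ∫_0^3 ∫_0^3 (250u^2 + 350u v + 125v^2) dv du.

Inner (v): 750u^2 + 1575u + 1125.
Outer (u): 34425/2.

Therefore ∬_D (25x^2 + 25y^2) dx dy = 34425/2.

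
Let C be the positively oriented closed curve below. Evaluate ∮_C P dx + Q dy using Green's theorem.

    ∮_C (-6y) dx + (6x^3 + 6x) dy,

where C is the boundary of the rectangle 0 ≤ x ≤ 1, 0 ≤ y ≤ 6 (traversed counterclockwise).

Green's theorem converts the closed line integral into a double integral over the enclosed region D:

    ∮_C P dx + Q dy = ∬_D (∂Q/∂x - ∂P/∂y) dA.

Here P = -6y, Q = 6x^3 + 6x, so

    ∂Q/∂x = 18x^2 + 6,    ∂P/∂y = -6,
    ∂Q/∂x - ∂P/∂y = 18x^2 + 12.

D is the region 0 ≤ x ≤ 1, 0 ≤ y ≤ 6. Evaluating the double integral:

    ∬_D (18x^2 + 12) dA = ∫_0^{1} ∫_0^{6} (18x^2 + 12) dy dx.

Inner (y from 0 to 6): 108x^2 + 72.
Outer (x from 0 to 1): 108.

Therefore ∮_C P dx + Q dy = 108.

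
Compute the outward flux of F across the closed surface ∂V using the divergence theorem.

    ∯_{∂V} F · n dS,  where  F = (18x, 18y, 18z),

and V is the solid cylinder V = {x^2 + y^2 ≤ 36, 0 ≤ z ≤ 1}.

By the divergence theorem,

    ∯_{∂V} F · n dS = ∭_V (∇ · F) dV.

Compute the divergence:
    ∇ · F = ∂F_x/∂x + ∂F_y/∂y + ∂F_z/∂z = 18 + 18 + 18 = 54.

In cylindrical coordinates, x = r cos(θ), y = r sin(θ), z = z, dV = r dr dθ dz, with 0 ≤ r ≤ 6, 0 ≤ θ ≤ 2π, 0 ≤ z ≤ 1.

The integrand, after substitution and multiplying by the volume element, becomes (54) · r, so

    ∭_V (∇·F) dV = ∫_0^{2π} ∫_0^{6} ∫_0^{1} (54) · r dz dr dθ.

Inner (z from 0 to 1): 54r.
Middle (r from 0 to 6): 972.
Outer (θ from 0 to 2π): 1944π.

Therefore ∯_{∂V} F · n dS = 1944π.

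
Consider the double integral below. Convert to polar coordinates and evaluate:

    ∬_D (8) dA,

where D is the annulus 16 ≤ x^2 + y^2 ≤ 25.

The region D is 4 ≤ r ≤ 5, 0 ≤ θ ≤ 2π in polar coordinates, where x = r cos(θ), y = r sin(θ), and dA = r dr dθ.

Under the substitution, the integrand becomes 8, so

    ∬_D (8) dA = ∫_{0}^{2π} ∫_{4}^{5} (8) · r dr dθ.

Inner integral (in r): ∫_{4}^{5} (8) · r dr = 36.

Outer integral (in θ): ∫_{0}^{2π} (36) dθ = 72π.

Therefore ∬_D (8) dA = 72π.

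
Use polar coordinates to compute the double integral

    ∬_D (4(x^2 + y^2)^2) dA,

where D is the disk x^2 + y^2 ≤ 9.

The region D is 0 ≤ r ≤ 3, 0 ≤ θ ≤ 2π in polar coordinates, where x = r cos(θ), y = r sin(θ), and dA = r dr dθ.

Under the substitution, the integrand becomes 4r^4, so

    ∬_D (4(x^2 + y^2)^2) dA = ∫_{0}^{2π} ∫_{0}^{3} (4r^4) · r dr dθ.

Inner integral (in r): ∫_{0}^{3} (4r^4) · r dr = 486.

Outer integral (in θ): ∫_{0}^{2π} (486) dθ = 972π.

Therefore ∬_D (4(x^2 + y^2)^2) dA = 972π.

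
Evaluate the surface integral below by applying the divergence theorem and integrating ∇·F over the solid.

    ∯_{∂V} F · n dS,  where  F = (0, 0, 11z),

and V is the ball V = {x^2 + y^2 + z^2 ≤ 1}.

By the divergence theorem,

    ∯_{∂V} F · n dS = ∭_V (∇ · F) dV.

Compute the divergence:
    ∇ · F = ∂F_x/∂x + ∂F_y/∂y + ∂F_z/∂z = 0 + 0 + 11 = 11.

In spherical coordinates, x = ρ sin(φ) cos(θ), y = ρ sin(φ) sin(θ), z = ρ cos(φ), dV = ρ^2 sin(φ) dρ dφ dθ, with 0 ≤ ρ ≤ 1, 0 ≤ φ ≤ π, 0 ≤ θ ≤ 2π.

The integrand, after substitution and multiplying by the volume element, becomes (11) · ρ^2 sin(φ), so

    ∭_V (∇·F) dV = ∫_0^{2π} ∫_0^{π} ∫_0^{1} (11) · ρ^2 sin(φ) dρ dφ dθ.

Inner (ρ from 0 to 1): 11sin(φ)/3.
Middle (φ from 0 to π): 22/3.
Outer (θ from 0 to 2π): 44π/3.

Therefore ∯_{∂V} F · n dS = 44π/3.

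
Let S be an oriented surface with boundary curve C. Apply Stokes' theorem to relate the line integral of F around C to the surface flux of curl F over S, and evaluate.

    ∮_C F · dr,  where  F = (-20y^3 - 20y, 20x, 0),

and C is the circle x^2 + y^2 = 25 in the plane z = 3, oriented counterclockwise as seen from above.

Let S be the flat disk x^2 + y^2 ≤ 25 in the plane z = 3, with upward unit normal n̂ = ẑ. By Stokes' theorem,

    ∮_C F · dr = ∬_S (∇ × F) · n̂ dS = ∬_D (curl F)_z dA,

where D is the disk x^2 + y^2 ≤ 25.

Compute the curl of F = (-20y^3 - 20y, 20x, 0):
    (∇ × F)_x = ∂F_z/∂y - ∂F_y/∂z = 0,
    (∇ × F)_y = ∂F_x/∂z - ∂F_z/∂x = 0,
    (∇ × F)_z = ∂F_y/∂x - ∂F_x/∂y = 60y^2 + 40.

On z = 3, (curl F)_z = 60y^2 + 40.

Convert to polar (x = r cos θ, y = r sin θ, dA = r dr dθ); the integrand becomes 60r^2sin(θ)^2 + 40, so

    ∬_D (curl F)_z dA = ∫_0^{2π} ∫_0^{5} (60r^2sin(θ)^2 + 40) · r dr dθ.

Inner (r from 0 to 5): 9375sin(θ)^2 + 500.
Outer (θ from 0 to 2π): 10375π.

Therefore ∮_C F · dr = 10375π.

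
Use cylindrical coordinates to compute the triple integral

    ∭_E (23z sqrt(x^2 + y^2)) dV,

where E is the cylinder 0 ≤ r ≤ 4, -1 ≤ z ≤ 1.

In cylindrical coordinates, x = r cos(θ), y = r sin(θ), z = z, and dV = r dr dθ dz.

The integrand becomes 23r z, so

    ∭_E (23z sqrt(x^2 + y^2)) dV = ∫_{0}^{2π} ∫_{0}^{4} ∫_{-1}^{1} (23r z) · r dz dr dθ.

Inner (z): 0.
Middle (r from 0 to 4): 0.
Outer (θ): 0.

Therefore the triple integral equals 0.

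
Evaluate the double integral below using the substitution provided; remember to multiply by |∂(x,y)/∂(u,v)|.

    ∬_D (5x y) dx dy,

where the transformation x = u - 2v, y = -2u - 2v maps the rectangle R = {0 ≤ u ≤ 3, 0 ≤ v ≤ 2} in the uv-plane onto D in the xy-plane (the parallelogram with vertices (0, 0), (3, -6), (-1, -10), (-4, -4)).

Compute the Jacobian determinant of (x, y) with respect to (u, v):

    ∂(x,y)/∂(u,v) = | 1  -2 | = (1)(-2) - (-2)(-2) = -6.
                   | -2  -2 |

Its absolute value is |J| = 6 (the area scaling factor).

Substituting x = u - 2v, y = -2u - 2v into the integrand,

    5x y → -10u^2 + 10u v + 20v^2,

so the integral becomes

    ∬_R (-10u^2 + 10u v + 20v^2) · |J| du dv = ∫_0^3 ∫_0^2 (-60u^2 + 60u v + 120v^2) dv du.

Inner (v): -120u^2 + 120u + 320.
Outer (u): 420.

Therefore ∬_D (5x y) dx dy = 420.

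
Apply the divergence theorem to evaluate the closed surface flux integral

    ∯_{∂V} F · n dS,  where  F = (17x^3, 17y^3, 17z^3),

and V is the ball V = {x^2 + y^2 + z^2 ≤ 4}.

By the divergence theorem,

    ∯_{∂V} F · n dS = ∭_V (∇ · F) dV.

Compute the divergence:
    ∇ · F = ∂F_x/∂x + ∂F_y/∂y + ∂F_z/∂z = 51x^2 + 51y^2 + 51z^2.

In spherical coordinates, x = ρ sin(φ) cos(θ), y = ρ sin(φ) sin(θ), z = ρ cos(φ), dV = ρ^2 sin(φ) dρ dφ dθ, with 0 ≤ ρ ≤ 2, 0 ≤ φ ≤ π, 0 ≤ θ ≤ 2π.

The integrand, after substitution and multiplying by the volume element, becomes (51ρ^2) · ρ^2 sin(φ), so

    ∭_V (∇·F) dV = ∫_0^{2π} ∫_0^{π} ∫_0^{2} (51ρ^2) · ρ^2 sin(φ) dρ dφ dθ.

Inner (ρ from 0 to 2): 1632sin(φ)/5.
Middle (φ from 0 to π): 3264/5.
Outer (θ from 0 to 2π): 6528π/5.

Therefore ∯_{∂V} F · n dS = 6528π/5.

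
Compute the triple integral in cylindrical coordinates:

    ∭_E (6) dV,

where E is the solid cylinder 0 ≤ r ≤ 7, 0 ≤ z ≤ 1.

In cylindrical coordinates, x = r cos(θ), y = r sin(θ), z = z, and dV = r dr dθ dz.

The integrand becomes 6, so

    ∭_E (6) dV = ∫_{0}^{2π} ∫_{0}^{7} ∫_{0}^{1} (6) · r dz dr dθ.

Inner (z): 6r.
Middle (r from 0 to 7): 147.
Outer (θ): 294π.

Therefore the triple integral equals 294π.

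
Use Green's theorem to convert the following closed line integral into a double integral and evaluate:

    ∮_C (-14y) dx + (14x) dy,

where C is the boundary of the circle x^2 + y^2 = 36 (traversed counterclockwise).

Green's theorem converts the closed line integral into a double integral over the enclosed region D:

    ∮_C P dx + Q dy = ∬_D (∂Q/∂x - ∂P/∂y) dA.

Here P = -14y, Q = 14x, so

    ∂Q/∂x = 14,    ∂P/∂y = -14,
    ∂Q/∂x - ∂P/∂y = 28.

D is the region x^2 + y^2 ≤ 36. Evaluating the double integral:

In polar coordinates (x = r cos θ, y = r sin θ, dA = r dr dθ) the integrand becomes 28, so

    ∬_D (28) dA = ∫_0^{2π} ∫_0^{6} (28) · r dr dθ.

Inner (r from 0 to 6): 504.
Outer (θ from 0 to 2π): 1008π.

Therefore ∮_C P dx + Q dy = 1008π.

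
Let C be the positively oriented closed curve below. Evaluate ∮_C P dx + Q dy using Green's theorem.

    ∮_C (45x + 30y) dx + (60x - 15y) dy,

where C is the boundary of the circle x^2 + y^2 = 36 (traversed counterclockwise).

Green's theorem converts the closed line integral into a double integral over the enclosed region D:

    ∮_C P dx + Q dy = ∬_D (∂Q/∂x - ∂P/∂y) dA.

Here P = 45x + 30y, Q = 60x - 15y, so

    ∂Q/∂x = 60,    ∂P/∂y = 30,
    ∂Q/∂x - ∂P/∂y = 30.

D is the region x^2 + y^2 ≤ 36. Evaluating the double integral:

In polar coordinates (x = r cos θ, y = r sin θ, dA = r dr dθ) the integrand becomes 30, so

    ∬_D (30) dA = ∫_0^{2π} ∫_0^{6} (30) · r dr dθ.

Inner (r from 0 to 6): 540.
Outer (θ from 0 to 2π): 1080π.

Therefore ∮_C P dx + Q dy = 1080π.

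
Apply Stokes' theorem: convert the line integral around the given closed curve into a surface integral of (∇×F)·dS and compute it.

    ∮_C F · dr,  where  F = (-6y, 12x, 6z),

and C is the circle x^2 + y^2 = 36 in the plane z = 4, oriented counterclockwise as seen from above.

Let S be the flat disk x^2 + y^2 ≤ 36 in the plane z = 4, with upward unit normal n̂ = ẑ. By Stokes' theorem,

    ∮_C F · dr = ∬_S (∇ × F) · n̂ dS = ∬_D (curl F)_z dA,

where D is the disk x^2 + y^2 ≤ 36.

Compute the curl of F = (-6y, 12x, 6z):
    (∇ × F)_x = ∂F_z/∂y - ∂F_y/∂z = 0,
    (∇ × F)_y = ∂F_x/∂z - ∂F_z/∂x = 0,
    (∇ × F)_z = ∂F_y/∂x - ∂F_x/∂y = 18.

On z = 4, (curl F)_z = 18.

Convert to polar (x = r cos θ, y = r sin θ, dA = r dr dθ); the integrand becomes 18, so

    ∬_D (curl F)_z dA = ∫_0^{2π} ∫_0^{6} (18) · r dr dθ.

Inner (r from 0 to 6): 324.
Outer (θ from 0 to 2π): 648π.

Therefore ∮_C F · dr = 648π.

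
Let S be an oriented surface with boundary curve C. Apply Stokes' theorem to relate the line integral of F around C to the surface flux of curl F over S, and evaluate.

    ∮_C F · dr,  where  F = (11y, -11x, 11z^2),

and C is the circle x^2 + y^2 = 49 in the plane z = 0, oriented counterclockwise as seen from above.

Let S be the flat disk x^2 + y^2 ≤ 49 in the plane z = 0, with upward unit normal n̂ = ẑ. By Stokes' theorem,

    ∮_C F · dr = ∬_S (∇ × F) · n̂ dS = ∬_D (curl F)_z dA,

where D is the disk x^2 + y^2 ≤ 49.

Compute the curl of F = (11y, -11x, 11z^2):
    (∇ × F)_x = ∂F_z/∂y - ∂F_y/∂z = 0,
    (∇ × F)_y = ∂F_x/∂z - ∂F_z/∂x = 0,
    (∇ × F)_z = ∂F_y/∂x - ∂F_x/∂y = -22.

On z = 0, (curl F)_z = -22.

Convert to polar (x = r cos θ, y = r sin θ, dA = r dr dθ); the integrand becomes -22, so

    ∬_D (curl F)_z dA = ∫_0^{2π} ∫_0^{7} (-22) · r dr dθ.

Inner (r from 0 to 7): -539.
Outer (θ from 0 to 2π): -1078π.

Therefore ∮_C F · dr = -1078π.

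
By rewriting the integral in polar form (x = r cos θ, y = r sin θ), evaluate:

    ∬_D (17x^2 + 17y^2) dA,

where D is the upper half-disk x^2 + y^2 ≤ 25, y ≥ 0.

The region D is 0 ≤ r ≤ 5, 0 ≤ θ ≤ π in polar coordinates, where x = r cos(θ), y = r sin(θ), and dA = r dr dθ.

Under the substitution, the integrand becomes 17r^2, so

    ∬_D (17x^2 + 17y^2) dA = ∫_{0}^{π} ∫_{0}^{5} (17r^2) · r dr dθ.

Inner integral (in r): ∫_{0}^{5} (17r^2) · r dr = 10625/4.

Outer integral (in θ): ∫_{0}^{π} (10625/4) dθ = 10625π/4.

Therefore ∬_D (17x^2 + 17y^2) dA = 10625π/4.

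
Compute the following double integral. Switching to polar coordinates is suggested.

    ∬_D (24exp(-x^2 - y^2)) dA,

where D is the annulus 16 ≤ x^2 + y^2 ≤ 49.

The region D is 4 ≤ r ≤ 7, 0 ≤ θ ≤ 2π in polar coordinates, where x = r cos(θ), y = r sin(θ), and dA = r dr dθ.

Under the substitution, the integrand becomes 24exp(-r^2), so

    ∬_D (24exp(-x^2 - y^2)) dA = ∫_{0}^{2π} ∫_{4}^{7} (24exp(-r^2)) · r dr dθ.

Inner integral (in r): ∫_{4}^{7} (24exp(-r^2)) · r dr = -(12 - 12exp(33))exp(-49).

Outer integral (in θ): ∫_{0}^{2π} (-(12 - 12exp(33))exp(-49)) dθ = -24π (1 - exp(33))exp(-49).

Therefore ∬_D (24exp(-x^2 - y^2)) dA = -24π (1 - exp(33))exp(-49).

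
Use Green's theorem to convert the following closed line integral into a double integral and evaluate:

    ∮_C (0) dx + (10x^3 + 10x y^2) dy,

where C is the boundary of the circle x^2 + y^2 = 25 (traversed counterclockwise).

Green's theorem converts the closed line integral into a double integral over the enclosed region D:

    ∮_C P dx + Q dy = ∬_D (∂Q/∂x - ∂P/∂y) dA.

Here P = 0, Q = 10x^3 + 10x y^2, so

    ∂Q/∂x = 30x^2 + 10y^2,    ∂P/∂y = 0,
    ∂Q/∂x - ∂P/∂y = 30x^2 + 10y^2.

D is the region x^2 + y^2 ≤ 25. Evaluating the double integral:

In polar coordinates (x = r cos θ, y = r sin θ, dA = r dr dθ) the integrand becomes 10r^2(cos(2θ) + 2), so

    ∬_D (30x^2 + 10y^2) dA = ∫_0^{2π} ∫_0^{5} (10r^2(cos(2θ) + 2)) · r dr dθ.

Inner (r from 0 to 5): 9375/2 - 3125sin(θ)^2.
Outer (θ from 0 to 2π): 6250π.

Therefore ∮_C P dx + Q dy = 6250π.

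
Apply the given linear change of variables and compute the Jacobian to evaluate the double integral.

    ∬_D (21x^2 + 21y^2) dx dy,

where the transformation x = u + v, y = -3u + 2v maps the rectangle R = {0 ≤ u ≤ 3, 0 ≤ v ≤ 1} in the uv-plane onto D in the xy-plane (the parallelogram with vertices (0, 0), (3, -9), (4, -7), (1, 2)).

Compute the Jacobian determinant of (x, y) with respect to (u, v):

    ∂(x,y)/∂(u,v) = | 1  1 | = (1)(2) - (1)(-3) = 5.
                   | -3  2 |

Its absolute value is |J| = 5 (the area scaling factor).

Substituting x = u + v, y = -3u + 2v into the integrand,

    21x^2 + 21y^2 → 210u^2 - 210u v + 105v^2,

so the integral becomes

    ∬_R (210u^2 - 210u v + 105v^2) · |J| du dv = ∫_0^3 ∫_0^1 (1050u^2 - 1050u v + 525v^2) dv du.

Inner (v): 1050u^2 - 525u + 175.
Outer (u): 15225/2.

Therefore ∬_D (21x^2 + 21y^2) dx dy = 15225/2.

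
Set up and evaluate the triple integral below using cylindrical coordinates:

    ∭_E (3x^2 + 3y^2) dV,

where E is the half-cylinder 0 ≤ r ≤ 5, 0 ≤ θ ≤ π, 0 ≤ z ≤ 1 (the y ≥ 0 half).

In cylindrical coordinates, x = r cos(θ), y = r sin(θ), z = z, and dV = r dr dθ dz.

The integrand becomes 3r^2, so

    ∭_E (3x^2 + 3y^2) dV = ∫_{0}^{π} ∫_{0}^{5} ∫_{0}^{1} (3r^2) · r dz dr dθ.

Inner (z): 3r^3.
Middle (r from 0 to 5): 1875/4.
Outer (θ): 1875π/4.

Therefore the triple integral equals 1875π/4.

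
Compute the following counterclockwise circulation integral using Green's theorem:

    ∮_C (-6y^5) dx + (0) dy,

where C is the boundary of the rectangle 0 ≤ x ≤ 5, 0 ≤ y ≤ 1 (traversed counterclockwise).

Green's theorem converts the closed line integral into a double integral over the enclosed region D:

    ∮_C P dx + Q dy = ∬_D (∂Q/∂x - ∂P/∂y) dA.

Here P = -6y^5, Q = 0, so

    ∂Q/∂x = 0,    ∂P/∂y = -30y^4,
    ∂Q/∂x - ∂P/∂y = 30y^4.

D is the region 0 ≤ x ≤ 5, 0 ≤ y ≤ 1. Evaluating the double integral:

    ∬_D (30y^4) dA = ∫_0^{5} ∫_0^{1} (30y^4) dy dx.

Inner (y from 0 to 1): 6.
Outer (x from 0 to 5): 30.

Therefore ∮_C P dx + Q dy = 30.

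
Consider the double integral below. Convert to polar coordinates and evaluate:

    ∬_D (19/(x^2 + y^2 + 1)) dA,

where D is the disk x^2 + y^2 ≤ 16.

The region D is 0 ≤ r ≤ 4, 0 ≤ θ ≤ 2π in polar coordinates, where x = r cos(θ), y = r sin(θ), and dA = r dr dθ.

Under the substitution, the integrand becomes 19/(r^2 + 1), so

    ∬_D (19/(x^2 + y^2 + 1)) dA = ∫_{0}^{2π} ∫_{0}^{4} (19/(r^2 + 1)) · r dr dθ.

Inner integral (in r): ∫_{0}^{4} (19/(r^2 + 1)) · r dr = 19log(17)/2.

Outer integral (in θ): ∫_{0}^{2π} (19log(17)/2) dθ = 19π log(17).

Therefore ∬_D (19/(x^2 + y^2 + 1)) dA = 19π log(17).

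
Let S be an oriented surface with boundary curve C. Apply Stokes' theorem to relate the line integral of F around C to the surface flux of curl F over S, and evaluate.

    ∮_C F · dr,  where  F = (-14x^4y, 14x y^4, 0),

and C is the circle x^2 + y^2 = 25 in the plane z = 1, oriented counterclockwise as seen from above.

Let S be the flat disk x^2 + y^2 ≤ 25 in the plane z = 1, with upward unit normal n̂ = ẑ. By Stokes' theorem,

    ∮_C F · dr = ∬_S (∇ × F) · n̂ dS = ∬_D (curl F)_z dA,

where D is the disk x^2 + y^2 ≤ 25.

Compute the curl of F = (-14x^4y, 14x y^4, 0):
    (∇ × F)_x = ∂F_z/∂y - ∂F_y/∂z = 0,
    (∇ × F)_y = ∂F_x/∂z - ∂F_z/∂x = 0,
    (∇ × F)_z = ∂F_y/∂x - ∂F_x/∂y = 14x^4 + 14y^4.

On z = 1, (curl F)_z = 14x^4 + 14y^4.

Convert to polar (x = r cos θ, y = r sin θ, dA = r dr dθ); the integrand becomes 14r^4(sin(θ)^4 + cos(θ)^4), so

    ∬_D (curl F)_z dA = ∫_0^{2π} ∫_0^{5} (14r^4(sin(θ)^4 + cos(θ)^4)) · r dr dθ.

Inner (r from 0 to 5): 109375sin(θ)^4/3 + 109375cos(θ)^4/3.
Outer (θ from 0 to 2π): 109375π/2.

Therefore ∮_C F · dr = 109375π/2.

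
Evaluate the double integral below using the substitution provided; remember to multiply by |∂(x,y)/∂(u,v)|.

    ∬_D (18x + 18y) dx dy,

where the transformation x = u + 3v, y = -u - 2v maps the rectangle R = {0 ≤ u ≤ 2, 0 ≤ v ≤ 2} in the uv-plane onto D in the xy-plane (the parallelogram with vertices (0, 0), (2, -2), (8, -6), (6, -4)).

Compute the Jacobian determinant of (x, y) with respect to (u, v):

    ∂(x,y)/∂(u,v) = | 1  3 | = (1)(-2) - (3)(-1) = 1.
                   | -1  -2 |

Its absolute value is |J| = 1 (the area scaling factor).

Substituting x = u + 3v, y = -u - 2v into the integrand,

    18x + 18y → 18v,

so the integral becomes

    ∬_R (18v) · |J| du dv = ∫_0^2 ∫_0^2 (18v) dv du.

Inner (v): 36.
Outer (u): 72.

Therefore ∬_D (18x + 18y) dx dy = 72.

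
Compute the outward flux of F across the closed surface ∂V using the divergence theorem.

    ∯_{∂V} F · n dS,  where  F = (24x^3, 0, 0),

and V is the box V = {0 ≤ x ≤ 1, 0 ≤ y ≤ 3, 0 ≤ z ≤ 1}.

By the divergence theorem,

    ∯_{∂V} F · n dS = ∭_V (∇ · F) dV.

Compute the divergence:
    ∇ · F = ∂F_x/∂x + ∂F_y/∂y + ∂F_z/∂z = 72x^2 + 0 + 0 = 72x^2.

V is a rectangular box, so dV = dx dy dz with 0 ≤ x ≤ 1, 0 ≤ y ≤ 3, 0 ≤ z ≤ 1.

Integrate (72x^2) over V as an iterated integral:

    ∭_V (∇·F) dV = ∫_0^{1} ∫_0^{3} ∫_0^{1} (72x^2) dz dy dx.

Inner (z from 0 to 1): 72x^2.
Middle (y from 0 to 3): 216x^2.
Outer (x from 0 to 1): 72.

Therefore ∯_{∂V} F · n dS = 72.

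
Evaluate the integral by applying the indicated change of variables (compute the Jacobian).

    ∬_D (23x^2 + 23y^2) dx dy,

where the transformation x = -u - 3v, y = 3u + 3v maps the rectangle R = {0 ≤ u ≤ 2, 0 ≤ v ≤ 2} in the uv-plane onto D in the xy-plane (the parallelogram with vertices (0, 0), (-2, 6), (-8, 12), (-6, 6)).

Compute the Jacobian determinant of (x, y) with respect to (u, v):

    ∂(x,y)/∂(u,v) = | -1  -3 | = (-1)(3) - (-3)(3) = 6.
                   | 3  3 |

Its absolute value is |J| = 6 (the area scaling factor).

Substituting x = -u - 3v, y = 3u + 3v into the integrand,

    23x^2 + 23y^2 → 230u^2 + 552u v + 414v^2,

so the integral becomes

    ∬_R (230u^2 + 552u v + 414v^2) · |J| du dv = ∫_0^2 ∫_0^2 (1380u^2 + 3312u v + 2484v^2) dv du.

Inner (v): 2760u^2 + 6624u + 6624.
Outer (u): 33856.

Therefore ∬_D (23x^2 + 23y^2) dx dy = 33856.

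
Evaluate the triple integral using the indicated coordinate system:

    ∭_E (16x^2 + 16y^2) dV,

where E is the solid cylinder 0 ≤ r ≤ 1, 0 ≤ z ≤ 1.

In cylindrical coordinates, x = r cos(θ), y = r sin(θ), z = z, and dV = r dr dθ dz.

The integrand becomes 16r^2, so

    ∭_E (16x^2 + 16y^2) dV = ∫_{0}^{2π} ∫_{0}^{1} ∫_{0}^{1} (16r^2) · r dz dr dθ.

Inner (z): 16r^3.
Middle (r from 0 to 1): 4.
Outer (θ): 8π.

Therefore the triple integral equals 8π.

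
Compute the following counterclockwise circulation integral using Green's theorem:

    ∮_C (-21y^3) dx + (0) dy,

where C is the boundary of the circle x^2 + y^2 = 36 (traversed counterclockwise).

Green's theorem converts the closed line integral into a double integral over the enclosed region D:

    ∮_C P dx + Q dy = ∬_D (∂Q/∂x - ∂P/∂y) dA.

Here P = -21y^3, Q = 0, so

    ∂Q/∂x = 0,    ∂P/∂y = -63y^2,
    ∂Q/∂x - ∂P/∂y = 63y^2.

D is the region x^2 + y^2 ≤ 36. Evaluating the double integral:

In polar coordinates (x = r cos θ, y = r sin θ, dA = r dr dθ) the integrand becomes 63r^2sin(θ)^2, so

    ∬_D (63y^2) dA = ∫_0^{2π} ∫_0^{6} (63r^2sin(θ)^2) · r dr dθ.

Inner (r from 0 to 6): 20412sin(θ)^2.
Outer (θ from 0 to 2π): 20412π.

Therefore ∮_C P dx + Q dy = 20412π.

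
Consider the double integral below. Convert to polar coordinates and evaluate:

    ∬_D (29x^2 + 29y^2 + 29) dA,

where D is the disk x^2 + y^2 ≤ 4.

The region D is 0 ≤ r ≤ 2, 0 ≤ θ ≤ 2π in polar coordinates, where x = r cos(θ), y = r sin(θ), and dA = r dr dθ.

Under the substitution, the integrand becomes 29r^2 + 29, so

    ∬_D (29x^2 + 29y^2 + 29) dA = ∫_{0}^{2π} ∫_{0}^{2} (29r^2 + 29) · r dr dθ.

Inner integral (in r): ∫_{0}^{2} (29r^2 + 29) · r dr = 174.

Outer integral (in θ): ∫_{0}^{2π} (174) dθ = 348π.

Therefore ∬_D (29x^2 + 29y^2 + 29) dA = 348π.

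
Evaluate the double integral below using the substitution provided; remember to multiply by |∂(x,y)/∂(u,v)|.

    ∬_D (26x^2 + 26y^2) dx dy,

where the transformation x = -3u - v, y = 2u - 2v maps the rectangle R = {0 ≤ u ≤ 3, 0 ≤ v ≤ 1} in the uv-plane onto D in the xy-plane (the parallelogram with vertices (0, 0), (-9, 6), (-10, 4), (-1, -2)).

Compute the Jacobian determinant of (x, y) with respect to (u, v):

    ∂(x,y)/∂(u,v) = | -3  -1 | = (-3)(-2) - (-1)(2) = 8.
                   | 2  -2 |

Its absolute value is |J| = 8 (the area scaling factor).

Substituting x = -3u - v, y = 2u - 2v into the integrand,

    26x^2 + 26y^2 → 338u^2 - 52u v + 130v^2,

so the integral becomes

    ∬_R (338u^2 - 52u v + 130v^2) · |J| du dv = ∫_0^3 ∫_0^1 (2704u^2 - 416u v + 1040v^2) dv du.

Inner (v): 2704u^2 - 208u + 1040/3.
Outer (u): 24440.

Therefore ∬_D (26x^2 + 26y^2) dx dy = 24440.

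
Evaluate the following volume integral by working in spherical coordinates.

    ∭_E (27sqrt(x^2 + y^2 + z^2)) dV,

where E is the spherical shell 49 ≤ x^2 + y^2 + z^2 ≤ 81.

In spherical coordinates, x = ρ sin(φ) cos(θ), y = ρ sin(φ) sin(θ), z = ρ cos(φ), and dV = ρ^2 sin(φ) dρ dφ dθ.

The integrand becomes 27ρ, so

    ∭_E (27sqrt(x^2 + y^2 + z^2)) dV = ∫_{0}^{2π} ∫_{0}^{π} ∫_{7}^{9} (27ρ) · ρ^2 sin(φ) dρ dφ dθ.

Inner (ρ): 28080sin(φ).
Middle (φ): 56160.
Outer (θ): 112320π.

Therefore the triple integral equals 112320π.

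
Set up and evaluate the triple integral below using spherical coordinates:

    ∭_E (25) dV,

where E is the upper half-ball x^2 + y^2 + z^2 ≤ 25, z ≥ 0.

In spherical coordinates, x = ρ sin(φ) cos(θ), y = ρ sin(φ) sin(θ), z = ρ cos(φ), and dV = ρ^2 sin(φ) dρ dφ dθ.

The integrand becomes 25, so

    ∭_E (25) dV = ∫_{0}^{2π} ∫_{0}^{π/2} ∫_{0}^{5} (25) · ρ^2 sin(φ) dρ dφ dθ.

Inner (ρ): 3125sin(φ)/3.
Middle (φ): 3125/3.
Outer (θ): 6250π/3.

Therefore the triple integral equals 6250π/3.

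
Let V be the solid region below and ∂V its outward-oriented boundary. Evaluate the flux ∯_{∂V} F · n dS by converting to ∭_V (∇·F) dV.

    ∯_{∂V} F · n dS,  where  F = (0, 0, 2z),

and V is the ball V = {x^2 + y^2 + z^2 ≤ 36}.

By the divergence theorem,

    ∯_{∂V} F · n dS = ∭_V (∇ · F) dV.

Compute the divergence:
    ∇ · F = ∂F_x/∂x + ∂F_y/∂y + ∂F_z/∂z = 0 + 0 + 2 = 2.

In spherical coordinates, x = ρ sin(φ) cos(θ), y = ρ sin(φ) sin(θ), z = ρ cos(φ), dV = ρ^2 sin(φ) dρ dφ dθ, with 0 ≤ ρ ≤ 6, 0 ≤ φ ≤ π, 0 ≤ θ ≤ 2π.

The integrand, after substitution and multiplying by the volume element, becomes (2) · ρ^2 sin(φ), so

    ∭_V (∇·F) dV = ∫_0^{2π} ∫_0^{π} ∫_0^{6} (2) · ρ^2 sin(φ) dρ dφ dθ.

Inner (ρ from 0 to 6): 144sin(φ).
Middle (φ from 0 to π): 288.
Outer (θ from 0 to 2π): 576π.

Therefore ∯_{∂V} F · n dS = 576π.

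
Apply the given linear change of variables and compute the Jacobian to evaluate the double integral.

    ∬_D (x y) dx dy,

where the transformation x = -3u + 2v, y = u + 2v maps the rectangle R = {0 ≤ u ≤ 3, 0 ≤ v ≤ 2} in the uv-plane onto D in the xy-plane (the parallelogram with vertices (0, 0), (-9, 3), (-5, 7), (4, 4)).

Compute the Jacobian determinant of (x, y) with respect to (u, v):

    ∂(x,y)/∂(u,v) = | -3  2 | = (-3)(2) - (2)(1) = -8.
                   | 1  2 |

Its absolute value is |J| = 8 (the area scaling factor).

Substituting x = -3u + 2v, y = u + 2v into the integrand,

    x y → -3u^2 - 4u v + 4v^2,

so the integral becomes

    ∬_R (-3u^2 - 4u v + 4v^2) · |J| du dv = ∫_0^3 ∫_0^2 (-24u^2 - 32u v + 32v^2) dv du.

Inner (v): -48u^2 - 64u + 256/3.
Outer (u): -464.

Therefore ∬_D (x y) dx dy = -464.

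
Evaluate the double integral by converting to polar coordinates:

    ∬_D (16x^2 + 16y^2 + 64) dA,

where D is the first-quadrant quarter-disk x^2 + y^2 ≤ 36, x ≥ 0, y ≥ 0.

The region D is 0 ≤ r ≤ 6, 0 ≤ θ ≤ π/2 in polar coordinates, where x = r cos(θ), y = r sin(θ), and dA = r dr dθ.

Under the substitution, the integrand becomes 16r^2 + 64, so

    ∬_D (16x^2 + 16y^2 + 64) dA = ∫_{0}^{π/2} ∫_{0}^{6} (16r^2 + 64) · r dr dθ.

Inner integral (in r): ∫_{0}^{6} (16r^2 + 64) · r dr = 6336.

Outer integral (in θ): ∫_{0}^{π/2} (6336) dθ = 3168π.

Therefore ∬_D (16x^2 + 16y^2 + 64) dA = 3168π.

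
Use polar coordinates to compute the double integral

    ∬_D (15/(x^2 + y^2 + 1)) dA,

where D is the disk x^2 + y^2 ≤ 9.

The region D is 0 ≤ r ≤ 3, 0 ≤ θ ≤ 2π in polar coordinates, where x = r cos(θ), y = r sin(θ), and dA = r dr dθ.

Under the substitution, the integrand becomes 15/(r^2 + 1), so

    ∬_D (15/(x^2 + y^2 + 1)) dA = ∫_{0}^{2π} ∫_{0}^{3} (15/(r^2 + 1)) · r dr dθ.

Inner integral (in r): ∫_{0}^{3} (15/(r^2 + 1)) · r dr = 15log(10)/2.

Outer integral (in θ): ∫_{0}^{2π} (15log(10)/2) dθ = 15π log(10).

Therefore ∬_D (15/(x^2 + y^2 + 1)) dA = 15π log(10).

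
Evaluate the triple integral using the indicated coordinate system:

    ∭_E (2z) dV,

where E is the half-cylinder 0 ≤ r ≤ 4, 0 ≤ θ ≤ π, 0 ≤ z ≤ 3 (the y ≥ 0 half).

In cylindrical coordinates, x = r cos(θ), y = r sin(θ), z = z, and dV = r dr dθ dz.

The integrand becomes 2z, so

    ∭_E (2z) dV = ∫_{0}^{π} ∫_{0}^{4} ∫_{0}^{3} (2z) · r dz dr dθ.

Inner (z): 9r.
Middle (r from 0 to 4): 72.
Outer (θ): 72π.

Therefore the triple integral equals 72π.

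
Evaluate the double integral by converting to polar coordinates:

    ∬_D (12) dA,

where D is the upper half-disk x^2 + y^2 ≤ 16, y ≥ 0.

The region D is 0 ≤ r ≤ 4, 0 ≤ θ ≤ π in polar coordinates, where x = r cos(θ), y = r sin(θ), and dA = r dr dθ.

Under the substitution, the integrand becomes 12, so

    ∬_D (12) dA = ∫_{0}^{π} ∫_{0}^{4} (12) · r dr dθ.

Inner integral (in r): ∫_{0}^{4} (12) · r dr = 96.

Outer integral (in θ): ∫_{0}^{π} (96) dθ = 96π.

Therefore ∬_D (12) dA = 96π.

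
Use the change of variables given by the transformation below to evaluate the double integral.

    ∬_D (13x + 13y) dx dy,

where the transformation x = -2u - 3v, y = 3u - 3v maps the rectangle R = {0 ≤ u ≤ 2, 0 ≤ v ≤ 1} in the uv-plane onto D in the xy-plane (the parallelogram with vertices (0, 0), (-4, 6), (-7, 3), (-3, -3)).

Compute the Jacobian determinant of (x, y) with respect to (u, v):

    ∂(x,y)/∂(u,v) = | -2  -3 | = (-2)(-3) - (-3)(3) = 15.
                   | 3  -3 |

Its absolute value is |J| = 15 (the area scaling factor).

Substituting x = -2u - 3v, y = 3u - 3v into the integrand,

    13x + 13y → 13u - 78v,

so the integral becomes

    ∬_R (13u - 78v) · |J| du dv = ∫_0^2 ∫_0^1 (195u - 1170v) dv du.

Inner (v): 195u - 585.
Outer (u): -780.

Therefore ∬_D (13x + 13y) dx dy = -780.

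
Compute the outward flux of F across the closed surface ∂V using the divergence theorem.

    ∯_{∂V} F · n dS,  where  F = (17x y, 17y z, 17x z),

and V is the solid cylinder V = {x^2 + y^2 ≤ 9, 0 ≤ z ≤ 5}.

By the divergence theorem,

    ∯_{∂V} F · n dS = ∭_V (∇ · F) dV.

Compute the divergence:
    ∇ · F = ∂F_x/∂x + ∂F_y/∂y + ∂F_z/∂z = 17y + 17z + 17x = 17x + 17y + 17z.

In cylindrical coordinates, x = r cos(θ), y = r sin(θ), z = z, dV = r dr dθ dz, with 0 ≤ r ≤ 3, 0 ≤ θ ≤ 2π, 0 ≤ z ≤ 5.

The integrand, after substitution and multiplying by the volume element, becomes (17sqrt(2)r sin(θ + π/4) + 17z) · r, so

    ∭_V (∇·F) dV = ∫_0^{2π} ∫_0^{3} ∫_0^{5} (17sqrt(2)r sin(θ + π/4) + 17z) · r dz dr dθ.

Inner (z from 0 to 5): 85r (2sqrt(2)r sin(θ + π/4) + 5)/2.
Middle (r from 0 to 3): 765sqrt(2)sin(θ + π/4) + 3825/4.
Outer (θ from 0 to 2π): 3825π/2.

Therefore ∯_{∂V} F · n dS = 3825π/2.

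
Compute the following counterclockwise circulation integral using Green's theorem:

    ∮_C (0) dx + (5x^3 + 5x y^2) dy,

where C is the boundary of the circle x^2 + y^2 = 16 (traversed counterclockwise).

Green's theorem converts the closed line integral into a double integral over the enclosed region D:

    ∮_C P dx + Q dy = ∬_D (∂Q/∂x - ∂P/∂y) dA.

Here P = 0, Q = 5x^3 + 5x y^2, so

    ∂Q/∂x = 15x^2 + 5y^2,    ∂P/∂y = 0,
    ∂Q/∂x - ∂P/∂y = 15x^2 + 5y^2.

D is the region x^2 + y^2 ≤ 16. Evaluating the double integral:

In polar coordinates (x = r cos θ, y = r sin θ, dA = r dr dθ) the integrand becomes 5r^2(cos(2θ) + 2), so

    ∬_D (15x^2 + 5y^2) dA = ∫_0^{2π} ∫_0^{4} (5r^2(cos(2θ) + 2)) · r dr dθ.

Inner (r from 0 to 4): 320cos(2θ) + 640.
Outer (θ from 0 to 2π): 1280π.

Therefore ∮_C P dx + Q dy = 1280π.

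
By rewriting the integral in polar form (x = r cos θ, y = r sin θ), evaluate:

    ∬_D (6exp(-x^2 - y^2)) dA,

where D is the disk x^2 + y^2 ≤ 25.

The region D is 0 ≤ r ≤ 5, 0 ≤ θ ≤ 2π in polar coordinates, where x = r cos(θ), y = r sin(θ), and dA = r dr dθ.

Under the substitution, the integrand becomes 6exp(-r^2), so

    ∬_D (6exp(-x^2 - y^2)) dA = ∫_{0}^{2π} ∫_{0}^{5} (6exp(-r^2)) · r dr dθ.

Inner integral (in r): ∫_{0}^{5} (6exp(-r^2)) · r dr = 3 - 3exp(-25).

Outer integral (in θ): ∫_{0}^{2π} (3 - 3exp(-25)) dθ = -6π exp(-25) + 6π.

Therefore ∬_D (6exp(-x^2 - y^2)) dA = -6π exp(-25) + 6π.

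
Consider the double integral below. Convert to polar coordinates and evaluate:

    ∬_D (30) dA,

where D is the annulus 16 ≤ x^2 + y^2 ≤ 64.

The region D is 4 ≤ r ≤ 8, 0 ≤ θ ≤ 2π in polar coordinates, where x = r cos(θ), y = r sin(θ), and dA = r dr dθ.

Under the substitution, the integrand becomes 30, so

    ∬_D (30) dA = ∫_{0}^{2π} ∫_{4}^{8} (30) · r dr dθ.

Inner integral (in r): ∫_{4}^{8} (30) · r dr = 720.

Outer integral (in θ): ∫_{0}^{2π} (720) dθ = 1440π.

Therefore ∬_D (30) dA = 1440π.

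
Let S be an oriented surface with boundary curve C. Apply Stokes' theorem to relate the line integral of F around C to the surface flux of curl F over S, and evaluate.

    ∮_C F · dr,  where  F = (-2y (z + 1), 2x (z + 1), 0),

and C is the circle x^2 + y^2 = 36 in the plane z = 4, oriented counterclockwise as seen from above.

Let S be the flat disk x^2 + y^2 ≤ 36 in the plane z = 4, with upward unit normal n̂ = ẑ. By Stokes' theorem,

    ∮_C F · dr = ∬_S (∇ × F) · n̂ dS = ∬_D (curl F)_z dA,

where D is the disk x^2 + y^2 ≤ 36.

Compute the curl of F = (-2y (z + 1), 2x (z + 1), 0):
    (∇ × F)_x = ∂F_z/∂y - ∂F_y/∂z = -2x,
    (∇ × F)_y = ∂F_x/∂z - ∂F_z/∂x = -2y,
    (∇ × F)_z = ∂F_y/∂x - ∂F_x/∂y = 4z + 4.

On z = 4, (curl F)_z = 20.

Convert to polar (x = r cos θ, y = r sin θ, dA = r dr dθ); the integrand becomes 20, so

    ∬_D (curl F)_z dA = ∫_0^{2π} ∫_0^{6} (20) · r dr dθ.

Inner (r from 0 to 6): 360.
Outer (θ from 0 to 2π): 720π.

Therefore ∮_C F · dr = 720π.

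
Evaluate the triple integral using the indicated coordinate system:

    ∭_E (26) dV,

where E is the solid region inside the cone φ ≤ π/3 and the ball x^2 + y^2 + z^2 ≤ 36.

In spherical coordinates, x = ρ sin(φ) cos(θ), y = ρ sin(φ) sin(θ), z = ρ cos(φ), and dV = ρ^2 sin(φ) dρ dφ dθ.

The integrand becomes 26, so

    ∭_E (26) dV = ∫_{0}^{2π} ∫_{0}^{π/3} ∫_{0}^{6} (26) · ρ^2 sin(φ) dρ dφ dθ.

Inner (ρ): 1872sin(φ).
Middle (φ): 936.
Outer (θ): 1872π.

Therefore the triple integral equals 1872π.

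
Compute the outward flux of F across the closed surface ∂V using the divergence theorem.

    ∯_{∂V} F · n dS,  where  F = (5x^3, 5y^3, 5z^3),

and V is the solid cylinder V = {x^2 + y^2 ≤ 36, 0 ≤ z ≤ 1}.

By the divergence theorem,

    ∯_{∂V} F · n dS = ∭_V (∇ · F) dV.

Compute the divergence:
    ∇ · F = ∂F_x/∂x + ∂F_y/∂y + ∂F_z/∂z = 15x^2 + 15y^2 + 15z^2.

In cylindrical coordinates, x = r cos(θ), y = r sin(θ), z = z, dV = r dr dθ dz, with 0 ≤ r ≤ 6, 0 ≤ θ ≤ 2π, 0 ≤ z ≤ 1.

The integrand, after substitution and multiplying by the volume element, becomes (15r^2 + 15z^2) · r, so

    ∭_V (∇·F) dV = ∫_0^{2π} ∫_0^{6} ∫_0^{1} (15r^2 + 15z^2) · r dz dr dθ.

Inner (z from 0 to 1): 15r^3 + 5r.
Middle (r from 0 to 6): 4950.
Outer (θ from 0 to 2π): 9900π.

Therefore ∯_{∂V} F · n dS = 9900π.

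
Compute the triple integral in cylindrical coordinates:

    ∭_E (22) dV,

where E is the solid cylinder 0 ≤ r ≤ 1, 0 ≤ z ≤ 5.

In cylindrical coordinates, x = r cos(θ), y = r sin(θ), z = z, and dV = r dr dθ dz.

The integrand becomes 22, so

    ∭_E (22) dV = ∫_{0}^{2π} ∫_{0}^{1} ∫_{0}^{5} (22) · r dz dr dθ.

Inner (z): 110r.
Middle (r from 0 to 1): 55.
Outer (θ): 110π.

Therefore the triple integral equals 110π.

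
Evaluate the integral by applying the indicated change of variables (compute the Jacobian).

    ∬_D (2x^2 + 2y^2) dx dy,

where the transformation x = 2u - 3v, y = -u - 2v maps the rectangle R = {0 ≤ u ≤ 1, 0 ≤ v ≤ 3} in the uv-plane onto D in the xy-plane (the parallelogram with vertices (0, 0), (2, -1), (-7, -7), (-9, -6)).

Compute the Jacobian determinant of (x, y) with respect to (u, v):

    ∂(x,y)/∂(u,v) = | 2  -3 | = (2)(-2) - (-3)(-1) = -7.
                   | -1  -2 |

Its absolute value is |J| = 7 (the area scaling factor).

Substituting x = 2u - 3v, y = -u - 2v into the integrand,

    2x^2 + 2y^2 → 10u^2 - 16u v + 26v^2,

so the integral becomes

    ∬_R (10u^2 - 16u v + 26v^2) · |J| du dv = ∫_0^1 ∫_0^3 (70u^2 - 112u v + 182v^2) dv du.

Inner (v): 210u^2 - 504u + 1638.
Outer (u): 1456.

Therefore ∬_D (2x^2 + 2y^2) dx dy = 1456.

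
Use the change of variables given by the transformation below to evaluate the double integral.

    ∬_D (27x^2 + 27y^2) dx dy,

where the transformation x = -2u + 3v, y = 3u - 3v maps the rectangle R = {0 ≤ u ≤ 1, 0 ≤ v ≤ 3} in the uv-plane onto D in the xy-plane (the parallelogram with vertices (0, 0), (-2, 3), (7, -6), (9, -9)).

Compute the Jacobian determinant of (x, y) with respect to (u, v):

    ∂(x,y)/∂(u,v) = | -2  3 | = (-2)(-3) - (3)(3) = -3.
                   | 3  -3 |

Its absolute value is |J| = 3 (the area scaling factor).

Substituting x = -2u + 3v, y = 3u - 3v into the integrand,

    27x^2 + 27y^2 → 351u^2 - 810u v + 486v^2,

so the integral becomes

    ∬_R (351u^2 - 810u v + 486v^2) · |J| du dv = ∫_0^1 ∫_0^3 (1053u^2 - 2430u v + 1458v^2) dv du.

Inner (v): 3159u^2 - 10935u + 13122.
Outer (u): 17415/2.

Therefore ∬_D (27x^2 + 27y^2) dx dy = 17415/2.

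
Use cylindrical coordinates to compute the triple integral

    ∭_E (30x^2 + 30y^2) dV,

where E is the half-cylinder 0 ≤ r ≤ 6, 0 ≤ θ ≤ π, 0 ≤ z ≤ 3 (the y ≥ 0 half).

In cylindrical coordinates, x = r cos(θ), y = r sin(θ), z = z, and dV = r dr dθ dz.

The integrand becomes 30r^2, so

    ∭_E (30x^2 + 30y^2) dV = ∫_{0}^{π} ∫_{0}^{6} ∫_{0}^{3} (30r^2) · r dz dr dθ.

Inner (z): 90r^3.
Middle (r from 0 to 6): 29160.
Outer (θ): 29160π.

Therefore the triple integral equals 29160π.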